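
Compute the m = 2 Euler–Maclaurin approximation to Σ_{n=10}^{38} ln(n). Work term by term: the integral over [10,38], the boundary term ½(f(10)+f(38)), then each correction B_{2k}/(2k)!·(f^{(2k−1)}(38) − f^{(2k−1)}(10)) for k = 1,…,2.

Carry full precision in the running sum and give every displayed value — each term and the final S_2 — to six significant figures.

S_2 ≈ 90.1664

Integral: ∫_10^38 ln(x) dx = 87.2024.
Endpoint term: (f(10) + f(38))/2 = (2.30259 + 3.63759)/2 = 2.97009.
Integral + boundary = 90.1725.
Order-1 term: 1/12 · (0.0263158 − 0.100000) = -0.00614035.
Partial sum through k=1: 90.1664.
Order-2 term: −1/720 · (3.64485e-05 − 0.00200000) = 2.72715e-06.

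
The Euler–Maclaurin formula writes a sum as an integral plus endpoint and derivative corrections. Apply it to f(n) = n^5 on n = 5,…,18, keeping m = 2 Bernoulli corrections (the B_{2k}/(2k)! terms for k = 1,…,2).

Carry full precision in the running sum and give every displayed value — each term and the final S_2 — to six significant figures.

S_2 ≈ 6.65590e+06

The integral term ∫_5^18 x^5 dx = 5.66610e+06.
Boundary: ½(f(5) + f(18)) = ½(3125.00 + 1.88957e+06) = 946346.
Integral + boundary = 6.61245e+06.
Order-1 term: 1/12 · (524880 − 3125.00) = 43479.6.
Partial sum through k=1: 6.65593e+06.
Order-2 term: −1/720 · (19440.0 − 1500.00) = -24.9167.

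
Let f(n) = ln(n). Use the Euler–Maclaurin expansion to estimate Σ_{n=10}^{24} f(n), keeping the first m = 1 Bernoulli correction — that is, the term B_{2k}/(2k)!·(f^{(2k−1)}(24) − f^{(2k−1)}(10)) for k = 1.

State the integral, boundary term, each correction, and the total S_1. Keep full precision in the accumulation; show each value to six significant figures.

S_1 ≈ 41.9829

The integral term ∫_10^24 ln(x) dx = 39.2474.
½[f(10) + f(24)] = ½[2.30259 + 3.17805] = 2.74032.
Running total after boundary: 41.9878.
Order-1 term: 1/12 · (0.0416667 − 0.100000) = -0.00486111.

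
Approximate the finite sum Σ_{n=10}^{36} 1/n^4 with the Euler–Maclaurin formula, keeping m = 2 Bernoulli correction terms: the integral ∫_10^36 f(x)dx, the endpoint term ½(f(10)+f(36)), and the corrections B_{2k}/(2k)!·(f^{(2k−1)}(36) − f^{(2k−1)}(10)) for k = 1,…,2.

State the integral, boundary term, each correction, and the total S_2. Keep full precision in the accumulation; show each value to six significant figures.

S_2 ≈ 0.000379798

∫_10^36 1/x^4 dx evaluates to 0.000326189.
Endpoint term: (f(10) + f(36))/2 = (0.000100000 + 5.95374e-07)/2 = 5.02977e-05.
So far: 0.000376487.
Order-1 term: 1/12 · (-6.61527e-08 − (-4.00000e-05)) = 3.32782e-06.
Partial sum through k=1: 0.000379814.
Order-2 term: −1/720 · (-1.53131e-09 − (-1.20000e-05)) = -1.66645e-08.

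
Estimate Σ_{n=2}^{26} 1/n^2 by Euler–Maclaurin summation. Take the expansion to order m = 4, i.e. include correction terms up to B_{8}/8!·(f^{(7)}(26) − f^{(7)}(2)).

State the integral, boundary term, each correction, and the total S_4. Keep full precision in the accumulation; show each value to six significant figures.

S_4 ≈ 0.607181

Integral: ∫_2^26 1/x^2 dx = 0.461538.
Endpoint term: (f(2) + f(26))/2 = (0.250000 + 0.00147929)/2 = 0.125740.
Running total after boundary: 0.587278.
k=1: B_{2}/(2)! × [f^{(1)}(26) − f^{(1)}(2)] = 1/12 × (-0.000113792 − (-0.250000)) = 0.0208239.
Partial sum through k=1: 0.608102.
k=2: B_{4}/(4)! × [f^{(3)}(26) − f^{(3)}(2)] = −1/720 × (-2.01997e-06 − (-0.750000)) = -0.00104166.
Partial sum through k=2: 0.607060.
k=3: B_{6}/(6)! × [f^{(5)}(26) − f^{(5)}(2)] = 1/30240 × (-8.96436e-08 − (-5.62500)) = 0.000186012.
Partial sum through k=3: 0.607246.
k=4: B_{8}/(8)! × [f^{(7)}(26) − f^{(7)}(2)] = −1/1209600 × (-7.42609e-09 − (-78.7500)) = -6.51042e-05.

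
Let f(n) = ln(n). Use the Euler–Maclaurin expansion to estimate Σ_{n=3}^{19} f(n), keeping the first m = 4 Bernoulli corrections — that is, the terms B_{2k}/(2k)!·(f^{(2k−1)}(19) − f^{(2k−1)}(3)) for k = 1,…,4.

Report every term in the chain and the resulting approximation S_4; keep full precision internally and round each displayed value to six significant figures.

Integral: ∫_3^19 ln(x) dx = 36.6485.
Boundary: ½(f(3) + f(19)) = ½(1.09861 + 2.94444) = 2.02153.
So far: 38.6700.
Correction k=1: B_{2}/2! · (f^{(1)}(19) − f^{(1)}(3)) = 1/12 · (0.0526316 − 0.333333) = -0.0233918.
Running total after k=1: 38.6466.
Correction k=2: B_{4}/4! · (f^{(3)}(19) − f^{(3)}(3)) = −1/720 · (0.000291588 − 0.0740741) = 0.000102476.
Running total after k=2: 38.6467.
Correction k=3: B_{6}/6! · (f^{(5)}(19) − f^{(5)}(3)) = 1/30240 · (9.69267e-06 − 0.0987654) = -3.26573e-06.
Running total after k=3: 38.6467.
Correction k=4: B_{8}/8! · (f^{(7)}(19) − f^{(7)}(3)) = −1/1209600 · (8.05485e-07 − 0.329218) = 2.72170e-07.

S_4 ≈ 38.6467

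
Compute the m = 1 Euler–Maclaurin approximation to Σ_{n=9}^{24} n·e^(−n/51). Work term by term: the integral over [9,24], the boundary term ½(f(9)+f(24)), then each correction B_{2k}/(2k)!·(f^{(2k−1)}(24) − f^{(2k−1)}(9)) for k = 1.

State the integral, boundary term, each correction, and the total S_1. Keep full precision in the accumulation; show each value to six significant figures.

The integral term ∫_9^24 x·e^(−x/51) dx = 175.736.
Boundary: ½(f(9) + f(24)) = ½(7.54401 + 14.9912) = 11.2676.
Running total after boundary: 187.003.
Order-1 term: 1/12 · (0.330689 − 0.690302) = -0.0299677.

S_1 ≈ 186.974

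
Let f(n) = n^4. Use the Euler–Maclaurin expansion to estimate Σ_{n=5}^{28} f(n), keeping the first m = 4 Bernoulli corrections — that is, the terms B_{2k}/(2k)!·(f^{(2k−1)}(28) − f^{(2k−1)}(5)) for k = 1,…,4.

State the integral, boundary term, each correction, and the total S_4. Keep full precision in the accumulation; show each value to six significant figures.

∫_5^28 x^4 dx evaluates to 3.44145e+06.
Boundary: ½(f(5) + f(28)) = ½(625.000 + 614656) = 307640.
Integral + boundary = 3.74909e+06.
k=1: B_{2}/(2)! × [f^{(1)}(28) − f^{(1)}(5)] = 1/12 × (87808.0 − 500.000) = 7275.67.
Partial sum through k=1: 3.75636e+06.
k=2: B_{4}/(4)! × [f^{(3)}(28) − f^{(3)}(5)] = −1/720 × (672.000 − 120.000) = -0.766667.
Partial sum through k=2: 3.75636e+06.
k=3: B_{6}/(6)! × [f^{(5)}(28) − f^{(5)}(5)] = 1/30240 × (0.00000 − 0.00000) = 0.00000.
Partial sum through k=3: 3.75636e+06.
k=4: B_{8}/(8)! × [f^{(7)}(28) − f^{(7)}(5)] = −1/1209600 × (0.00000 − 0.00000) = 0.00000.

S_4 ≈ 3.75636e+06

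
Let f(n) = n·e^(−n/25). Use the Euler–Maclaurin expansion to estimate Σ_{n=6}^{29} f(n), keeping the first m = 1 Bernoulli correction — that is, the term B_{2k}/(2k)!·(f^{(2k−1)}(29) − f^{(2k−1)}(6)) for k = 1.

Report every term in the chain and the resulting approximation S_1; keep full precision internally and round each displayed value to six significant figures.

S_1 ≈ 193.282

∫_6^29 x·e^(−x/25) dx evaluates to 186.430.
Boundary: ½(f(6) + f(29)) = ½(4.71977 + 9.09110) = 6.90543.
So far: 193.336.
k=1: B_{2}/(2)! × [f^{(1)}(29) − f^{(1)}(6)] = 1/12 × (-0.0501578 − 0.597837) = -0.0539996.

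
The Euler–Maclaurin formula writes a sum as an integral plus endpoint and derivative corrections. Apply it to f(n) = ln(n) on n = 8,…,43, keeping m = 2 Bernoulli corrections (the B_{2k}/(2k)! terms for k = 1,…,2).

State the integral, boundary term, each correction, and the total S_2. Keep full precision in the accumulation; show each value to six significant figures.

S_2 ≈ 113.008

The integral term ∫_8^43 ln(x) dx = 110.096.
Endpoint term: (f(8) + f(43))/2 = (2.07944 + 3.76120)/2 = 2.92032.
So far: 113.016.
k=1: B_{2}/(2)! × [f^{(1)}(43) − f^{(1)}(8)] = 1/12 × (0.0232558 − 0.125000) = -0.00847868.
After k=1: 113.008.
k=2: B_{4}/(4)! × [f^{(3)}(43) − f^{(3)}(8)] = −1/720 × (2.51550e-05 − 0.00390625) = 5.39041e-06.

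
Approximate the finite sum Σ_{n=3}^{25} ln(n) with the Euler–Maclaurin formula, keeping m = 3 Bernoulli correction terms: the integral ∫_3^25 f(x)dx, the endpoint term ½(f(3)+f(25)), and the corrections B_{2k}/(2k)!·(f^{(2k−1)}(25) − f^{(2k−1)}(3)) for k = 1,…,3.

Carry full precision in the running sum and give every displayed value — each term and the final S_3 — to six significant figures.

Integral: ∫_3^25 ln(x) dx = 55.1761.
Boundary: ½(f(3) + f(25)) = ½(1.09861 + 3.21888) = 2.15874.
Running total after boundary: 57.3348.
k=1: B_{2}/(2)! × [f^{(1)}(25) − f^{(1)}(3)] = 1/12 × (0.0400000 − 0.333333) = -0.0244444.
Running total after k=1: 57.3104.
k=2: B_{4}/(4)! × [f^{(3)}(25) − f^{(3)}(3)] = −1/720 × (0.000128000 − 0.0740741) = 0.000102703.
Running total after k=2: 57.3105.
k=3: B_{6}/(6)! × [f^{(5)}(25) − f^{(5)}(3)] = 1/30240 × (2.45760e-06 − 0.0987654) = -3.26597e-06.

S_3 ≈ 57.3105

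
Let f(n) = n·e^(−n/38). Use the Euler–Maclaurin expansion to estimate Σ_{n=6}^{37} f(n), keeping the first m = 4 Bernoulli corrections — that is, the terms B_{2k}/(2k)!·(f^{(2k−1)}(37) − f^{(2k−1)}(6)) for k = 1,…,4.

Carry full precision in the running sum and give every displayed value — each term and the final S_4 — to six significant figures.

S_4 ≈ 360.863

∫_6^37 x·e^(−x/38) dx evaluates to 351.374.
½[f(6) + f(37)] = ½[5.12364 + 13.9745] = 9.54907.
So far: 360.923.
Order-1 term: 1/12 · (0.00993918 − 0.719107) = -0.0590973.
Partial sum through k=1: 360.863.
Order-2 term: −1/720 · (0.000529998 − 0.00168074) = 1.59825e-06.
Partial sum through k=2: 360.863.
Order-3 term: 1/30240 · (7.29303e-07 − 1.98302e-06) = -4.14589e-11.
Partial sum through k=3: 360.863.
Order-4 term: −1/1209600 · (7.55935e-10 − 1.94051e-09) = 9.79309e-16.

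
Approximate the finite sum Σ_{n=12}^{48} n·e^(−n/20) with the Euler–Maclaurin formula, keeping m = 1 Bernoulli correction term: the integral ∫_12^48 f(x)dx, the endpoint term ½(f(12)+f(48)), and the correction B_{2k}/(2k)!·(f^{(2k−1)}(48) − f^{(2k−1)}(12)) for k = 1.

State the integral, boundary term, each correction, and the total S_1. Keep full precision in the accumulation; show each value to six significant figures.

S_1 ≈ 233.304

Integral: ∫_12^48 x·e^(−x/20) dx = 227.863.
Boundary: ½(f(12) + f(48)) = ½(6.58574 + 4.35446) = 5.47010.
So far: 233.333.
Correction k=1: B_{2}/2! · (f^{(1)}(48) − f^{(1)}(12)) = 1/12 · (-0.127005 − 0.219525) = -0.0288775.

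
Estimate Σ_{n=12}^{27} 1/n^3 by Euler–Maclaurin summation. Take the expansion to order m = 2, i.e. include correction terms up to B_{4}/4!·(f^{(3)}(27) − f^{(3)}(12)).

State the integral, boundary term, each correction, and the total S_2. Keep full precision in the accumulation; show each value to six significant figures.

S_2 ≈ 0.00311266

Integral: ∫_12^27 1/x^3 dx = 0.00278635.
½[f(12) + f(27)] = ½[0.000578704 + 5.08053e-05] = 0.000314754.
So far: 0.00310111.
Order-1 term: 1/12 · (-5.64503e-06 − (-0.000144676)) = 1.15859e-05.
Running total after k=1: 0.00311269.
Order-2 term: −1/720 · (-1.54870e-07 − (-2.00939e-05)) = -2.76931e-08.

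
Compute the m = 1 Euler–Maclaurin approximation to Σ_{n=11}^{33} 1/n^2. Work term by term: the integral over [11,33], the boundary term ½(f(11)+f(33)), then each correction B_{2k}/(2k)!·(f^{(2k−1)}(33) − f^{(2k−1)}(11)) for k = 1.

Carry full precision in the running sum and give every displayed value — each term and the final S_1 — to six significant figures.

S_1 ≈ 0.0653180

∫_11^33 1/x^2 dx evaluates to 0.0606061.
Endpoint term: (f(11) + f(33))/2 = (0.00826446 + 0.000918274)/2 = 0.00459137.
Running total after boundary: 0.0651974.
Order-1 term: 1/12 · (-5.56529e-05 − (-0.00150263)) = 0.000120581.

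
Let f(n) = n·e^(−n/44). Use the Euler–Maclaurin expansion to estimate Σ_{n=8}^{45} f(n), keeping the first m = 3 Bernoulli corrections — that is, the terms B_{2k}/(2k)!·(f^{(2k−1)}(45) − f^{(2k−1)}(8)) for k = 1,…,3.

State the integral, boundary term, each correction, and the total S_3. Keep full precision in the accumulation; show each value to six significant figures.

∫_8^45 x·e^(−x/44) dx evaluates to 499.383.
½[f(8) + f(45)] = ½[6.67002 + 16.1826] = 11.4263.
So far: 510.809.
k=1: B_{2}/(2)! × [f^{(1)}(45) − f^{(1)}(8)] = 1/12 × (-0.00817302 − 0.682161) = -0.0575279.
After k=1: 510.752.
k=2: B_{4}/(4)! × [f^{(3)}(45) − f^{(3)}(8)] = −1/720 × (0.000367279 − 0.00121367) = 1.17554e-06.
After k=2: 510.752.
k=3: B_{6}/(6)! × [f^{(5)}(45) − f^{(5)}(8)] = 1/30240 × (3.81601e-07 − 1.07179e-06) = -2.28237e-11.

S_3 ≈ 510.752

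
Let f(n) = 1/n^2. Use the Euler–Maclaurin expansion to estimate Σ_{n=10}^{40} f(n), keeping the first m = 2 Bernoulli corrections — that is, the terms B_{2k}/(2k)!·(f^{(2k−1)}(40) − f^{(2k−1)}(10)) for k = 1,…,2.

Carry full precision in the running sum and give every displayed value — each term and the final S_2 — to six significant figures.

Integral: ∫_10^40 1/x^2 dx = 0.0750000.
Endpoint term: (f(10) + f(40))/2 = (0.0100000 + 0.000625000)/2 = 0.00531250.
Integral + boundary = 0.0803125.
k=1: B_{2}/(2)! × [f^{(1)}(40) − f^{(1)}(10)] = 1/12 × (-3.12500e-05 − (-0.00200000)) = 0.000164063.
After k=1: 0.0804766.
k=2: B_{4}/(4)! × [f^{(3)}(40) − f^{(3)}(10)] = −1/720 × (-2.34375e-07 − (-0.000240000)) = -3.33008e-07.

S_2 ≈ 0.0804762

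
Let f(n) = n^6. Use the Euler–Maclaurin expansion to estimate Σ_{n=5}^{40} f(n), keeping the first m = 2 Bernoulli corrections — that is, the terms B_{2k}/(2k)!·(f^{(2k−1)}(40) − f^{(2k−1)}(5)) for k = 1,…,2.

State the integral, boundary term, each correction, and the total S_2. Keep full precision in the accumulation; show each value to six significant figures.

S_2 ≈ 2.55049e+10

The integral term ∫_5^40 x^6 dx = 2.34057e+10.
½[f(5) + f(40)] = ½[15625.0 + 4.09600e+09] = 2.04801e+09.
So far: 2.54537e+10.
Order-1 term: 1/12 · (6.14400e+08 − 18750.0) = 5.11984e+07.
Running total after k=1: 2.55049e+10.
Order-2 term: −1/720 · (7.68000e+06 − 15000.0) = -10645.8.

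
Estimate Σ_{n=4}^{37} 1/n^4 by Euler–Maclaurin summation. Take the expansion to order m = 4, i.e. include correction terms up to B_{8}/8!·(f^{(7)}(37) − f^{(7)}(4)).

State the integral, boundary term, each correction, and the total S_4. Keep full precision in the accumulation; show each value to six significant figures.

Integral: ∫_4^37 1/x^4 dx = 0.00520175.
½[f(4) + f(37)] = ½[0.00390625 + 5.33572e-07] = 0.00195339.
Integral + boundary = 0.00715514.
Correction k=1: B_{2}/2! · (f^{(1)}(37) − f^{(1)}(4)) = 1/12 · (-5.76835e-08 − (-0.00390625)) = 0.000325516.
Partial sum through k=1: 0.00748066.
Correction k=2: B_{4}/4! · (f^{(3)}(37) − f^{(3)}(4)) = −1/720 · (-1.26406e-09 − (-0.00732422)) = -1.01725e-05.
Partial sum through k=2: 0.00747049.
Correction k=3: B_{6}/6! · (f^{(5)}(37) − f^{(5)}(4)) = 1/30240 · (-5.17075e-11 − (-0.0256348)) = 8.47711e-07.
Partial sum through k=3: 0.00747134.
Correction k=4: B_{8}/8! · (f^{(7)}(37) − f^{(7)}(4)) = −1/1209600 · (-3.39933e-12 − (-0.144196)) = -1.19209e-07.

S_4 ≈ 0.00747122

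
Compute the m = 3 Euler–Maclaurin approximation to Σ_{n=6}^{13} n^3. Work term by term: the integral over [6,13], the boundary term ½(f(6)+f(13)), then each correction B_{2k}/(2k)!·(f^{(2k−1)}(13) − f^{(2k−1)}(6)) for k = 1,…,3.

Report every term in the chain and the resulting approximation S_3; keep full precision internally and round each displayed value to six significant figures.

S_3 ≈ 8056.00

∫_6^13 x^3 dx evaluates to 6816.25.
Boundary: ½(f(6) + f(13)) = ½(216.000 + 2197.00) = 1206.50.
So far: 8022.75.
Order-1 term: 1/12 · (507.000 − 108.000) = 33.2500.
Running total after k=1: 8056.00.
Order-2 term: −1/720 · (6.00000 − 6.00000) = 0.00000.
Running total after k=2: 8056.00.
Order-3 term: 1/30240 · (0.00000 − 0.00000) = 0.00000.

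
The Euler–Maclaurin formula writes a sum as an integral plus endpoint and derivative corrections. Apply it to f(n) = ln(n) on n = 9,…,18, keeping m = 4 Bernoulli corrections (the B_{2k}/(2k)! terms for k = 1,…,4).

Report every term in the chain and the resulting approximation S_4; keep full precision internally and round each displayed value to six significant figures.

S_4 ≈ 25.7908

∫_9^18 ln(x) dx evaluates to 23.2517.
Endpoint term: (f(9) + f(18))/2 = (2.19722 + 2.89037)/2 = 2.54380.
So far: 25.7955.
k=1: B_{2}/(2)! × [f^{(1)}(18) − f^{(1)}(9)] = 1/12 × (0.0555556 − 0.111111) = -0.00462963.
After k=1: 25.7908.
k=2: B_{4}/(4)! × [f^{(3)}(18) − f^{(3)}(9)] = −1/720 × (0.000342936 − 0.00274348) = 3.33410e-06.
After k=2: 25.7908.
k=3: B_{6}/(6)! × [f^{(5)}(18) − f^{(5)}(9)] = 1/30240 × (1.27013e-05 − 0.000406442) = -1.30205e-08.
After k=3: 25.7908.
k=4: B_{8}/(8)! × [f^{(7)}(18) − f^{(7)}(9)] = −1/1209600 × (1.17605e-06 − 0.000150534) = 1.23477e-10.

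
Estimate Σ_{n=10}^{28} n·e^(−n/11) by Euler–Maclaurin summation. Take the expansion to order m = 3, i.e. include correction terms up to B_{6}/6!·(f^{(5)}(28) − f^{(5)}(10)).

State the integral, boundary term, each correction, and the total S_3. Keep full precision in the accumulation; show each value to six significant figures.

S_3 ≈ 62.5175

∫_10^28 x·e^(−x/11) dx evaluates to 59.4180.
½[f(10) + f(28)] = ½[4.02890 + 2.19625] = 3.11258.
Running total after boundary: 62.5306.
k=1: B_{2}/(2)! × [f^{(1)}(28) − f^{(1)}(10)] = 1/12 × (-0.121221 − 0.0366264) = -0.0131540.
After k=1: 62.5174.
k=2: B_{4}/(4)! × [f^{(3)}(28) − f^{(3)}(10)] = −1/720 × (0.000294656 − 0.00696204) = 9.26026e-06.
After k=2: 62.5175.
k=3: B_{6}/(6)! × [f^{(5)}(28) − f^{(5)}(10)] = 1/30240 × (1.31499e-05 − 0.000112573) = -3.28781e-09.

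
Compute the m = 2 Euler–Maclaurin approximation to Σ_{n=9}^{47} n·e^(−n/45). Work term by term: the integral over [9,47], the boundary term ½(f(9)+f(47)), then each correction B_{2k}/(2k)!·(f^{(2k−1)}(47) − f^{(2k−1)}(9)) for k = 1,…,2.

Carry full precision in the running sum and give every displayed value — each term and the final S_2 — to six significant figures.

∫_9^47 x·e^(−x/45) dx evaluates to 532.702.
Boundary: ½(f(9) + f(47)) = ½(7.36858 + 16.5387) = 11.9536.
So far: 544.656.
Order-1 term: 1/12 · (-0.0156394 − 0.654985) = -0.0558853.
Partial sum through k=1: 544.600.
Order-2 term: −1/720 · (0.000339820 − 0.00113207) = 1.10035e-06.

S_2 ≈ 544.600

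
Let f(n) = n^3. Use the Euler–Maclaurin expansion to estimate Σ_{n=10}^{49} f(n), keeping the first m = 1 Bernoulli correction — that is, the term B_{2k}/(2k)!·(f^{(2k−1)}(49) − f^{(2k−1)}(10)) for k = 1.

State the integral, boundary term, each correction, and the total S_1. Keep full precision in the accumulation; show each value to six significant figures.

The integral term ∫_10^49 x^3 dx = 1.43870e+06.
Boundary: ½(f(10) + f(49)) = ½(1000.00 + 117649) = 59324.5.
So far: 1.49802e+06.
Order-1 term: 1/12 · (7203.00 − 300.000) = 575.250.

S_1 ≈ 1.49860e+06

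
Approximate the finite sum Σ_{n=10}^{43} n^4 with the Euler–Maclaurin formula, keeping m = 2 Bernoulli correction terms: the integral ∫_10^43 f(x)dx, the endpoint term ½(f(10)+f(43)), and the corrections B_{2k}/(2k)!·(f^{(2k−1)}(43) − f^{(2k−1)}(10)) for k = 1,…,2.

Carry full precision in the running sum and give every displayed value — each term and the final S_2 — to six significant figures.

S_2 ≈ 3.11223e+07

The integral term ∫_10^43 x^4 dx = 2.93817e+07.
Boundary: ½(f(10) + f(43)) = ½(10000.0 + 3.41880e+06) = 1.71440e+06.
Running total after boundary: 3.10961e+07.
Order-1 term: 1/12 · (318028 − 4000.00) = 26169.0.
After k=1: 3.11223e+07.
Order-2 term: −1/720 · (1032.00 − 240.000) = -1.10000.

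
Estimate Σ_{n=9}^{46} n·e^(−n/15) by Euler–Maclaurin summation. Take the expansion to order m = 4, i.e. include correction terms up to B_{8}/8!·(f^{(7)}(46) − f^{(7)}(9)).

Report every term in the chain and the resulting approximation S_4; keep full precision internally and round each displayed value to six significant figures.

S_4 ≈ 158.470

∫_9^46 x·e^(−x/15) dx evaluates to 154.955.
Boundary: ½(f(9) + f(46)) = ½(4.93930 + 2.14250) = 3.54090.
So far: 158.496.
Correction k=1: B_{2}/2! · (f^{(1)}(46) − f^{(1)}(9)) = 1/12 · (-0.0962574 − 0.219525) = -0.0263152.
Running total after k=1: 158.470.
Correction k=2: B_{4}/4! · (f^{(3)}(46) − f^{(3)}(9)) = −1/720 · (-1.38003e-05 − 0.00585399) = 8.14971e-06.
Running total after k=2: 158.470.
Correction k=3: B_{6}/6! · (f^{(5)}(46) − f^{(5)}(9)) = 1/30240 · (1.77871e-06 − 4.76992e-05) = -1.51853e-09.
Running total after k=3: 158.470.
Correction k=4: B_{8}/8! · (f^{(7)}(46) − f^{(7)}(9)) = −1/1209600 · (1.60834e-08 − 3.08358e-07) = 2.41629e-13.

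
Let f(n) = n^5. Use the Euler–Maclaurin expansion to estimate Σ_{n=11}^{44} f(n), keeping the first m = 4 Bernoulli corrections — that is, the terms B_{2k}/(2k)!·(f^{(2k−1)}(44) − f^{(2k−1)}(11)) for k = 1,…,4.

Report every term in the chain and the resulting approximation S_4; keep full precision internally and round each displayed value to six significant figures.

∫_11^44 x^5 dx evaluates to 1.20909e+09.
Endpoint term: (f(11) + f(44))/2 = (161051 + 1.64916e+08)/2 = 8.25386e+07.
Integral + boundary = 1.29163e+09.
Order-1 term: 1/12 · (1.87405e+07 − 73205.0) = 1.55561e+06.
Partial sum through k=1: 1.29318e+09.
Order-2 term: −1/720 · (116160 − 7260.00) = -151.250.
Partial sum through k=2: 1.29318e+09.
Order-3 term: 1/30240 · (120.000 − 120.000) = 0.00000.
Partial sum through k=3: 1.29318e+09.
Order-4 term: −1/1209600 · (0.00000 − 0.00000) = 0.00000.

S_4 ≈ 1.29318e+09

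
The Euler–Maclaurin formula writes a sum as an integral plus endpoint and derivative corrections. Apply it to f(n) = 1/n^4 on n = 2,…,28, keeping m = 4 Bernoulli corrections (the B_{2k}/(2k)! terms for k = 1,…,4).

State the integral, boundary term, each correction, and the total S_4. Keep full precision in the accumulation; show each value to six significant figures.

S_4 ≈ 0.0822067

Integral: ∫_2^28 1/x^4 dx = 0.0416515.
½[f(2) + f(28)] = ½[0.0625000 + 1.62693e-06] = 0.0312508.
So far: 0.0729023.
k=1: B_{2}/(2)! × [f^{(1)}(28) − f^{(1)}(2)] = 1/12 × (-2.32418e-07 − (-0.125000)) = 0.0104166.
After k=1: 0.0833189.
k=2: B_{4}/(4)! × [f^{(3)}(28) − f^{(3)}(2)] = −1/720 × (-8.89355e-09 − (-0.937500)) = -0.00130208.
After k=2: 0.0820169.
k=3: B_{6}/(6)! × [f^{(5)}(28) − f^{(5)}(2)] = 1/30240 × (-6.35253e-10 − (-13.1250)) = 0.000434028.
After k=3: 0.0824509.
k=4: B_{8}/(8)! × [f^{(7)}(28) − f^{(7)}(2)] = −1/1209600 × (-7.29245e-11 − (-295.312)) = -0.000244141.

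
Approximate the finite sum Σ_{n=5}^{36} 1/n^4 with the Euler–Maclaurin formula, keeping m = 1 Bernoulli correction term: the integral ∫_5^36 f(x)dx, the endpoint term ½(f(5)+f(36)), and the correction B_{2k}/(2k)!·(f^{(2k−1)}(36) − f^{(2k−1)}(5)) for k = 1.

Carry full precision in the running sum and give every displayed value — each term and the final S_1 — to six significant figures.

The integral term ∫_5^36 1/x^4 dx = 0.00265952.
Boundary: ½(f(5) + f(36)) = ½(0.00160000 + 5.95374e-07) = 0.000800298.
So far: 0.00345982.
k=1: B_{2}/(2)! × [f^{(1)}(36) − f^{(1)}(5)] = 1/12 × (-6.61527e-08 − (-0.00128000)) = 0.000106661.

S_1 ≈ 0.00356648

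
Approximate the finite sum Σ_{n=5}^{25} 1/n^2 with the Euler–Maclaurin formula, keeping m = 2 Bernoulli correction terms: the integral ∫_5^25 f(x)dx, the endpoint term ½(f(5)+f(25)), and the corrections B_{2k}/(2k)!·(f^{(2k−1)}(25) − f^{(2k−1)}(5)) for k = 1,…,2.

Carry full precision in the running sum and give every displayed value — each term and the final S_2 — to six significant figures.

Integral: ∫_5^25 1/x^2 dx = 0.160000.
Endpoint term: (f(5) + f(25))/2 = (0.0400000 + 0.00160000)/2 = 0.0208000.
So far: 0.180800.
Order-1 term: 1/12 · (-0.000128000 − (-0.0160000)) = 0.00132267.
Running total after k=1: 0.182123.
Order-2 term: −1/720 · (-2.45760e-06 − (-0.00768000)) = -1.06633e-05.

S_2 ≈ 0.182112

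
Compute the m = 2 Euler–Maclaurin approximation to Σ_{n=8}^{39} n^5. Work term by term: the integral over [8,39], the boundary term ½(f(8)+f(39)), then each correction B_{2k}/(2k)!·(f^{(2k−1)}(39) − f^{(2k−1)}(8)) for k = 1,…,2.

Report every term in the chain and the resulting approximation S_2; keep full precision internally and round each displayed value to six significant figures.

∫_8^39 x^5 dx evaluates to 5.86414e+08.
Endpoint term: (f(8) + f(39))/2 = (32768.0 + 9.02242e+07)/2 = 4.51285e+07.
Integral + boundary = 6.31542e+08.
Order-1 term: 1/12 · (1.15672e+07 − 20480.0) = 962227.
Partial sum through k=1: 6.32504e+08.
Order-2 term: −1/720 · (91260.0 − 3840.00) = -121.417.

S_2 ≈ 6.32504e+08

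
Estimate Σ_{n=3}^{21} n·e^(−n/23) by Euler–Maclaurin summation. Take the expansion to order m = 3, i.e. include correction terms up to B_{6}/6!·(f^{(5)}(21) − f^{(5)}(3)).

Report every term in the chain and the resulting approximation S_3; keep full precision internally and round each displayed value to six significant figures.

∫_3^21 x·e^(−x/23) dx evaluates to 118.756.
Endpoint term: (f(3) + f(21))/2 = (2.63314 + 8.42732)/2 = 5.53023.
Integral + boundary = 124.286.
Correction k=1: B_{2}/2! · (f^{(1)}(21) − f^{(1)}(3)) = 1/12 · (0.0348957 − 0.763229) = -0.0606945.
Running total after k=1: 124.226.
Correction k=2: B_{4}/4! · (f^{(3)}(21) − f^{(3)}(3)) = −1/720 · (0.00158317 − 0.00476117) = 4.41388e-06.
Running total after k=2: 124.226.
Correction k=3: B_{6}/6! · (f^{(5)}(21) − f^{(5)}(3)) = 1/30240 · (5.86083e-06 − 1.52733e-05) = -3.11258e-10.

S_3 ≈ 124.226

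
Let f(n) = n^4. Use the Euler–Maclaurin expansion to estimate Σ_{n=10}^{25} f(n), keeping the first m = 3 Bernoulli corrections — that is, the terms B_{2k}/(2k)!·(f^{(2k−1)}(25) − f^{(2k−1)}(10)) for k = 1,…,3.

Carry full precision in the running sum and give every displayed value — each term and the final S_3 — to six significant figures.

S_3 ≈ 2.13831e+06

Integral: ∫_10^25 x^4 dx = 1.93312e+06.
Boundary: ½(f(10) + f(25)) = ½(10000.0 + 390625) = 200312.
So far: 2.13344e+06.
Order-1 term: 1/12 · (62500.0 − 4000.00) = 4875.00.
Running total after k=1: 2.13831e+06.
Order-2 term: −1/720 · (600.000 − 240.000) = -0.500000.
Running total after k=2: 2.13831e+06.
Order-3 term: 1/30240 · (0.00000 − 0.00000) = 0.00000.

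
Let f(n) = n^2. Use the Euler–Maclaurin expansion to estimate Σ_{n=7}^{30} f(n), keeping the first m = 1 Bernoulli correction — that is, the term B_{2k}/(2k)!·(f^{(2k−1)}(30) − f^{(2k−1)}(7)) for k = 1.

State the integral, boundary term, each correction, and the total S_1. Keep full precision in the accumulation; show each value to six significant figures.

The integral term ∫_7^30 x^2 dx = 8885.67.
½[f(7) + f(30)] = ½[49.0000 + 900.000] = 474.500.
Integral + boundary = 9360.17.
Correction k=1: B_{2}/2! · (f^{(1)}(30) − f^{(1)}(7)) = 1/12 · (60.0000 − 14.0000) = 3.83333.

S_1 ≈ 9364.00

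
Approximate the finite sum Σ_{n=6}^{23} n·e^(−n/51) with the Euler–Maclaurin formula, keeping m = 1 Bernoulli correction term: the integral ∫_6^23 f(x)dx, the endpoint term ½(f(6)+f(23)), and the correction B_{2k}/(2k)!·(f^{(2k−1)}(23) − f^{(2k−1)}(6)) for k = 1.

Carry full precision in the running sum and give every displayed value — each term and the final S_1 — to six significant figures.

Integral: ∫_6^23 x·e^(−x/51) dx = 180.301.
Endpoint term: (f(6) + f(23))/2 = (5.33406 + 14.6511)/2 = 9.99257.
Running total after boundary: 190.293.
Correction k=1: B_{2}/2! · (f^{(1)}(23) − f^{(1)}(6)) = 1/12 · (0.349727 − 0.784420) = -0.0362244.

S_1 ≈ 190.257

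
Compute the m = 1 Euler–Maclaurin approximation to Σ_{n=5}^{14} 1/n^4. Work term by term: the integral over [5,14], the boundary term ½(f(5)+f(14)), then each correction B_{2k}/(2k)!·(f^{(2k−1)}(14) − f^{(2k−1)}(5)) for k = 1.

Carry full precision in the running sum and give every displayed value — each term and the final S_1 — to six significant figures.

S_1 ≈ 0.00346425

The integral term ∫_5^14 1/x^4 dx = 0.00254519.
½[f(5) + f(14)] = ½[0.00160000 + 2.60308e-05] = 0.000813015.
So far: 0.00335820.
Correction k=1: B_{2}/2! · (f^{(1)}(14) − f^{(1)}(5)) = 1/12 · (-7.43738e-06 − (-0.00128000)) = 0.000106047.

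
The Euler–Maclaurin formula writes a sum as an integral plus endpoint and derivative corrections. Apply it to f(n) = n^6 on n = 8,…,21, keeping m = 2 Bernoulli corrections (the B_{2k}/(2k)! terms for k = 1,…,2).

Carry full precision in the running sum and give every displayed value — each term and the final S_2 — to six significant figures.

S_2 ≈ 3.02037e+08

∫_8^21 x^6 dx evaluates to 2.56999e+08.
Boundary: ½(f(8) + f(21)) = ½(262144 + 8.57661e+07) = 4.30141e+07.
Integral + boundary = 3.00013e+08.
k=1: B_{2}/(2)! × [f^{(1)}(21) − f^{(1)}(8)] = 1/12 × (2.45046e+07 − 196608) = 2.02567e+06.
Running total after k=1: 3.02039e+08.
k=2: B_{4}/(4)! × [f^{(3)}(21) − f^{(3)}(8)] = −1/720 × (1.11132e+06 − 61440.0) = -1458.17.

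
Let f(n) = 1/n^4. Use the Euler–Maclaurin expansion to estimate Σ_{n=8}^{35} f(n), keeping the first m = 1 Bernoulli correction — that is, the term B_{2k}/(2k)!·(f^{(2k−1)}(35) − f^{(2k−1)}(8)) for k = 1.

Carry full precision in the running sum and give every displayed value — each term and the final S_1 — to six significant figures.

The integral term ∫_8^35 1/x^4 dx = 0.000643267.
Boundary: ½(f(8) + f(35)) = ½(0.000244141 + 6.66389e-07) = 0.000122404.
So far: 0.000765671.
Correction k=1: B_{2}/2! · (f^{(1)}(35) − f^{(1)}(8)) = 1/12 · (-7.61587e-08 − (-0.000122070)) = 1.01662e-05.

S_1 ≈ 0.000775837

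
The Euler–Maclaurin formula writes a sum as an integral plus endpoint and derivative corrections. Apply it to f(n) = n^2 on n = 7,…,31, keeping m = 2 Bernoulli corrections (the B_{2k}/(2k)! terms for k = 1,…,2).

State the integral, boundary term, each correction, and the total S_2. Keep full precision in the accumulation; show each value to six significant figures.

Integral: ∫_7^31 x^2 dx = 9816.00.
Endpoint term: (f(7) + f(31))/2 = (49.0000 + 961.000)/2 = 505.000.
Running total after boundary: 10321.0.
Correction k=1: B_{2}/2! · (f^{(1)}(31) − f^{(1)}(7)) = 1/12 · (62.0000 − 14.0000) = 4.00000.
Partial sum through k=1: 10325.0.
Correction k=2: B_{4}/4! · (f^{(3)}(31) − f^{(3)}(7)) = −1/720 · (0.00000 − 0.00000) = 0.00000.

S_2 ≈ 10325.0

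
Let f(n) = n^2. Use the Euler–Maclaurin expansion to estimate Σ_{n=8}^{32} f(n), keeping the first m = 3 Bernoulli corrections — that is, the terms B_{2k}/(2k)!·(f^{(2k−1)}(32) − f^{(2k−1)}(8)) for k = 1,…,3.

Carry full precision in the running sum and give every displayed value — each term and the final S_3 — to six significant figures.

∫_8^32 x^2 dx evaluates to 10752.0.
Endpoint term: (f(8) + f(32))/2 = (64.0000 + 1024.00)/2 = 544.000.
Running total after boundary: 11296.0.
k=1: B_{2}/(2)! × [f^{(1)}(32) − f^{(1)}(8)] = 1/12 × (64.0000 − 16.0000) = 4.00000.
Partial sum through k=1: 11300.0.
k=2: B_{4}/(4)! × [f^{(3)}(32) − f^{(3)}(8)] = −1/720 × (0.00000 − 0.00000) = 0.00000.
Partial sum through k=2: 11300.0.
k=3: B_{6}/(6)! × [f^{(5)}(32) − f^{(5)}(8)] = 1/30240 × (0.00000 − 0.00000) = 0.00000.

S_3 ≈ 11300.0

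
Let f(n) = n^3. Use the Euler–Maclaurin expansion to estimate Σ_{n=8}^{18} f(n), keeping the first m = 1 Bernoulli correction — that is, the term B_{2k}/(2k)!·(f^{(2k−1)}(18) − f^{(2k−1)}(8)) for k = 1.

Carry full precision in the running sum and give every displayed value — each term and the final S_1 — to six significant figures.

S_1 ≈ 28457.0

∫_8^18 x^3 dx evaluates to 25220.0.
Endpoint term: (f(8) + f(18))/2 = (512.000 + 5832.00)/2 = 3172.00.
Running total after boundary: 28392.0.
Order-1 term: 1/12 · (972.000 − 192.000) = 65.0000.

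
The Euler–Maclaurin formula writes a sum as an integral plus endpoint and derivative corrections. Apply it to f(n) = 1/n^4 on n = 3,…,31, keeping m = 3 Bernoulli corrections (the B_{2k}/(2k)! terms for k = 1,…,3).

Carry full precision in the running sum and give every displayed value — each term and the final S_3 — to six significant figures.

S_3 ≈ 0.0198147

Integral: ∫_3^31 1/x^4 dx = 0.0123345.
Endpoint term: (f(3) + f(31))/2 = (0.0123457 + 1.08281e-06)/2 = 0.00617338.
Running total after boundary: 0.0185079.
Correction k=1: B_{2}/2! · (f^{(1)}(31) − f^{(1)}(3)) = 1/12 · (-1.39718e-07 − (-0.0164609)) = 0.00137173.
Running total after k=1: 0.0198796.
Correction k=2: B_{4}/4! · (f^{(3)}(31) − f^{(3)}(3)) = −1/720 · (-4.36164e-09 − (-0.0548697)) = -7.62079e-05.
Running total after k=2: 0.0198034.
Correction k=3: B_{6}/6! · (f^{(5)}(31) − f^{(5)}(3)) = 1/30240 · (-2.54164e-10 − (-0.341411)) = 1.12901e-05.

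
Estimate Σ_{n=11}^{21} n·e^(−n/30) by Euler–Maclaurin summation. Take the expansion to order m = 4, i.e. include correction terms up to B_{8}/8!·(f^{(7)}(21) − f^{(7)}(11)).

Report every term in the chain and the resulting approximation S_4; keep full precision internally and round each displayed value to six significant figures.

S_4 ≈ 101.666

∫_11^21 x·e^(−x/30) dx evaluates to 92.6644.
½[f(11) + f(21)] = ½[7.62345 + 10.4283] = 9.02587.
Running total after boundary: 101.690.
k=1: B_{2}/(2)! × [f^{(1)}(21) − f^{(1)}(11)] = 1/12 × (0.148976 − 0.438926) = -0.0241625.
After k=1: 101.666.
k=2: B_{4}/(4)! × [f^{(3)}(21) − f^{(3)}(11)] = −1/720 × (0.00126905 − 0.00202779) = 1.05380e-06.
After k=2: 101.666.
k=3: B_{6}/(6)! × [f^{(5)}(21) − f^{(5)}(11)] = 1/30240 × (2.63619e-06 − 3.96431e-06) = -4.39191e-11.
After k=3: 101.666.
k=4: B_{8}/(8)! × [f^{(7)}(21) − f^{(7)}(11)] = −1/1209600 × (4.29148e-09 − 6.30613e-09) = 1.66555e-15.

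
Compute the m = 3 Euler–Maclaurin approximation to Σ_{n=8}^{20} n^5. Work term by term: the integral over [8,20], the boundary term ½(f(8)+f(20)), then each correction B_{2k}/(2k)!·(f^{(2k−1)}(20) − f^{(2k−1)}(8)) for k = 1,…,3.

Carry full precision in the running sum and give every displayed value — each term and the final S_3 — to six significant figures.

Integral: ∫_8^20 x^5 dx = 1.06230e+07.
Boundary: ½(f(8) + f(20)) = ½(32768.0 + 3.20000e+06) = 1.61638e+06.
Running total after boundary: 1.22394e+07.
k=1: B_{2}/(2)! × [f^{(1)}(20) − f^{(1)}(8)] = 1/12 × (800000 − 20480.0) = 64960.0.
Running total after k=1: 1.23043e+07.
k=2: B_{4}/(4)! × [f^{(3)}(20) − f^{(3)}(8)] = −1/720 × (24000.0 − 3840.00) = -28.0000.
Running total after k=2: 1.23043e+07.
k=3: B_{6}/(6)! × [f^{(5)}(20) − f^{(5)}(8)] = 1/30240 × (120.000 − 120.000) = 0.00000.

S_3 ≈ 1.23043e+07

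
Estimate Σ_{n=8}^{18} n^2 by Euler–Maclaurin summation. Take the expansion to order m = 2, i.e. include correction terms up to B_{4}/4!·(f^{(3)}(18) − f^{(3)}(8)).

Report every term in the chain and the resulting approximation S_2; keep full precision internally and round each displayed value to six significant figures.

The integral term ∫_8^18 x^2 dx = 1773.33.
½[f(8) + f(18)] = ½[64.0000 + 324.000] = 194.000.
Integral + boundary = 1967.33.
k=1: B_{2}/(2)! × [f^{(1)}(18) − f^{(1)}(8)] = 1/12 × (36.0000 − 16.0000) = 1.66667.
After k=1: 1969.00.
k=2: B_{4}/(4)! × [f^{(3)}(18) − f^{(3)}(8)] = −1/720 × (0.00000 − 0.00000) = 0.00000.

S_2 ≈ 1969.00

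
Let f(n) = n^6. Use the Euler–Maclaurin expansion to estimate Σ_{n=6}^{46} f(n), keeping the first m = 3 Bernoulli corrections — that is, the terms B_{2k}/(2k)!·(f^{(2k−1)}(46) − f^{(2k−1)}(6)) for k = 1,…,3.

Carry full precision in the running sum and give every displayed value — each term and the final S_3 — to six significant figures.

Integral: ∫_6^46 x^6 dx = 6.22596e+10.
½[f(6) + f(46)] = ½[46656.0 + 9.47430e+09] = 4.73717e+09.
So far: 6.69968e+10.
Correction k=1: B_{2}/2! · (f^{(1)}(46) − f^{(1)}(6)) = 1/12 · (1.23578e+09 − 46656.0) = 1.02978e+08.
Running total after k=1: 6.70998e+10.
Correction k=2: B_{4}/4! · (f^{(3)}(46) − f^{(3)}(6)) = −1/720 · (1.16803e+07 − 25920.0) = -16186.7.
Running total after k=2: 6.70998e+10.
Correction k=3: B_{6}/6! · (f^{(5)}(46) − f^{(5)}(6)) = 1/30240 · (33120.0 − 4320.00) = 0.952381.

S_3 ≈ 6.70998e+10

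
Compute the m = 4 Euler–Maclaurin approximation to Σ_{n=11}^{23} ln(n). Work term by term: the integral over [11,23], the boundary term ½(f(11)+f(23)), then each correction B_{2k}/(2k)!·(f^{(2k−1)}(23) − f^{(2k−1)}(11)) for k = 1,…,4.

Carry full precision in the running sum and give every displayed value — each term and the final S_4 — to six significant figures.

Integral: ∫_11^23 ln(x) dx = 33.7395.
Boundary: ½(f(11) + f(23)) = ½(2.39790 + 3.13549) = 2.76669.
Integral + boundary = 36.5062.
Correction k=1: B_{2}/2! · (f^{(1)}(23) − f^{(1)}(11)) = 1/12 · (0.0434783 − 0.0909091) = -0.00395257.
Partial sum through k=1: 36.5023.
Correction k=2: B_{4}/4! · (f^{(3)}(23) − f^{(3)}(11)) = −1/720 · (0.000164379 − 0.00150263) = 1.85868e-06.
Partial sum through k=2: 36.5023.
Correction k=3: B_{6}/6! · (f^{(5)}(23) − f^{(5)}(11)) = 1/30240 · (3.72883e-06 − 0.000149021) = -4.80464e-09.
Partial sum through k=3: 36.5023.
Correction k=4: B_{8}/8! · (f^{(7)}(23) − f^{(7)}(11)) = −1/1209600 · (2.11465e-07 − 3.69474e-05) = 3.03703e-11.

S_4 ≈ 36.5023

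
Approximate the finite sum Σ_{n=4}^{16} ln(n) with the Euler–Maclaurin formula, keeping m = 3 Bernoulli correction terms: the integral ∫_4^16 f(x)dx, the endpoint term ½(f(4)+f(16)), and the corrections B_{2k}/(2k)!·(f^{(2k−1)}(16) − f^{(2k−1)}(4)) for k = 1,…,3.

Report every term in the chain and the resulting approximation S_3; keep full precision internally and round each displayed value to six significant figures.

The integral term ∫_4^16 ln(x) dx = 26.8162.
Endpoint term: (f(4) + f(16))/2 = (1.38629 + 2.77259)/2 = 2.07944.
Running total after boundary: 28.8957.
Correction k=1: B_{2}/2! · (f^{(1)}(16) − f^{(1)}(4)) = 1/12 · (0.0625000 − 0.250000) = -0.0156250.
Partial sum through k=1: 28.8801.
Correction k=2: B_{4}/4! · (f^{(3)}(16) − f^{(3)}(4)) = −1/720 · (0.000488281 − 0.0312500) = 4.27246e-05.
Partial sum through k=2: 28.8801.
Correction k=3: B_{6}/6! · (f^{(5)}(16) − f^{(5)}(4)) = 1/30240 · (2.28882e-05 − 0.0234375) = -7.74293e-07.

S_3 ≈ 28.8801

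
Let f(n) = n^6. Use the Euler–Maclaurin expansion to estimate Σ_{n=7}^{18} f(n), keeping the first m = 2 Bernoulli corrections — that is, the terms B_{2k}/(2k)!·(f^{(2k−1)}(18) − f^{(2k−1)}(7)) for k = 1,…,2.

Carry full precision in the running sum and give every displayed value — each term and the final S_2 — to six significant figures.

S_2 ≈ 1.05343e+08

The integral term ∫_7^18 x^6 dx = 8.73424e+07.
½[f(7) + f(18)] = ½[117649 + 3.40122e+07] = 1.70649e+07.
Integral + boundary = 1.04407e+08.
k=1: B_{2}/(2)! × [f^{(1)}(18) − f^{(1)}(7)] = 1/12 × (1.13374e+07 − 100842) = 936380.
Partial sum through k=1: 1.05344e+08.
k=2: B_{4}/(4)! × [f^{(3)}(18) − f^{(3)}(7)] = −1/720 × (699840 − 41160.0) = -914.833.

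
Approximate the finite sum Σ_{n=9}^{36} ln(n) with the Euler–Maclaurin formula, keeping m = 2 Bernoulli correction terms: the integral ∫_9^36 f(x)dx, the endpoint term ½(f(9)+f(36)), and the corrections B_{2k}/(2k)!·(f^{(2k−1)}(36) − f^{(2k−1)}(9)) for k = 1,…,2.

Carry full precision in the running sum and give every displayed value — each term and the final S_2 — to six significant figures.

∫_9^36 ln(x) dx evaluates to 82.2317.
Boundary: ½(f(9) + f(36)) = ½(2.19722 + 3.58352) = 2.89037.
Running total after boundary: 85.1220.
Order-1 term: 1/12 · (0.0277778 − 0.111111) = -0.00694444.
Partial sum through k=1: 85.1151.
Order-2 term: −1/720 · (4.28669e-05 − 0.00274348) = 3.75086e-06.

S_2 ≈ 85.1151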